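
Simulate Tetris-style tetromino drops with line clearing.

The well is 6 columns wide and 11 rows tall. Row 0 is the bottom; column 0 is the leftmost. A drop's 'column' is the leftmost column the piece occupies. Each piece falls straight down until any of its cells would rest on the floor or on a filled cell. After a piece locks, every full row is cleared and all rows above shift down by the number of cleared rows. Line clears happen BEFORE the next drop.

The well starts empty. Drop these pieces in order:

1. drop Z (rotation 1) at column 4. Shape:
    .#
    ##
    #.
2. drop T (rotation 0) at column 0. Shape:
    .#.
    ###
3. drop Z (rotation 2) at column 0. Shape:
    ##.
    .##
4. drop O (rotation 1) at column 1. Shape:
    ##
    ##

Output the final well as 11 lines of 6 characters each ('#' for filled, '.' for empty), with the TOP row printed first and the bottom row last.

Answer: ......
......
......
......
......
.##...
.##...
##....
.##..#
.#..##
###.#.

Derivation:
Drop 1: Z rot1 at col 4 lands with bottom-row=0; cleared 0 line(s) (total 0); column heights now [0 0 0 0 2 3], max=3
Drop 2: T rot0 at col 0 lands with bottom-row=0; cleared 0 line(s) (total 0); column heights now [1 2 1 0 2 3], max=3
Drop 3: Z rot2 at col 0 lands with bottom-row=2; cleared 0 line(s) (total 0); column heights now [4 4 3 0 2 3], max=4
Drop 4: O rot1 at col 1 lands with bottom-row=4; cleared 0 line(s) (total 0); column heights now [4 6 6 0 2 3], max=6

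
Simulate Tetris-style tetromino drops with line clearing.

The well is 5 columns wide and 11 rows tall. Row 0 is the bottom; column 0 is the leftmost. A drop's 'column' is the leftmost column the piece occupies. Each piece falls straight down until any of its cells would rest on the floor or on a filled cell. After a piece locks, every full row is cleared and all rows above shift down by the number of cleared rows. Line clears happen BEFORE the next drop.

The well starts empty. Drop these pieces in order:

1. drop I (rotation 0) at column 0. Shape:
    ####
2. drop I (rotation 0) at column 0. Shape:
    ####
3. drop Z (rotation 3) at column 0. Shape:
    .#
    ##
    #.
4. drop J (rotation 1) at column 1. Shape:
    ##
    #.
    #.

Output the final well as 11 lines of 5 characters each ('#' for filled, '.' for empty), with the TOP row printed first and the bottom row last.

Answer: .....
.....
.....
.##..
.#...
.#...
.#...
##...
#....
####.
####.

Derivation:
Drop 1: I rot0 at col 0 lands with bottom-row=0; cleared 0 line(s) (total 0); column heights now [1 1 1 1 0], max=1
Drop 2: I rot0 at col 0 lands with bottom-row=1; cleared 0 line(s) (total 0); column heights now [2 2 2 2 0], max=2
Drop 3: Z rot3 at col 0 lands with bottom-row=2; cleared 0 line(s) (total 0); column heights now [4 5 2 2 0], max=5
Drop 4: J rot1 at col 1 lands with bottom-row=5; cleared 0 line(s) (total 0); column heights now [4 8 8 2 0], max=8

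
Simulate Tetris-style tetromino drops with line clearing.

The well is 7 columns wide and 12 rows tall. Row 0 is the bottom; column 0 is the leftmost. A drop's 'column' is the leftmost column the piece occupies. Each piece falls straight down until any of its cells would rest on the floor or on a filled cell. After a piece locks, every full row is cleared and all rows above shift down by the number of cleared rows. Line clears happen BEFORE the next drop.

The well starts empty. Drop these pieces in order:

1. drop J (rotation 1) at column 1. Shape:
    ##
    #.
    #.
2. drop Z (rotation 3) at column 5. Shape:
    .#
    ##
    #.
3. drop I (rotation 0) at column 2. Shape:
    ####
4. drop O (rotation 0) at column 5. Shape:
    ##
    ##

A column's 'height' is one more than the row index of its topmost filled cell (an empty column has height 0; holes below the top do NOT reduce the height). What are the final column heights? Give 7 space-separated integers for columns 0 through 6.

Drop 1: J rot1 at col 1 lands with bottom-row=0; cleared 0 line(s) (total 0); column heights now [0 3 3 0 0 0 0], max=3
Drop 2: Z rot3 at col 5 lands with bottom-row=0; cleared 0 line(s) (total 0); column heights now [0 3 3 0 0 2 3], max=3
Drop 3: I rot0 at col 2 lands with bottom-row=3; cleared 0 line(s) (total 0); column heights now [0 3 4 4 4 4 3], max=4
Drop 4: O rot0 at col 5 lands with bottom-row=4; cleared 0 line(s) (total 0); column heights now [0 3 4 4 4 6 6], max=6

Answer: 0 3 4 4 4 6 6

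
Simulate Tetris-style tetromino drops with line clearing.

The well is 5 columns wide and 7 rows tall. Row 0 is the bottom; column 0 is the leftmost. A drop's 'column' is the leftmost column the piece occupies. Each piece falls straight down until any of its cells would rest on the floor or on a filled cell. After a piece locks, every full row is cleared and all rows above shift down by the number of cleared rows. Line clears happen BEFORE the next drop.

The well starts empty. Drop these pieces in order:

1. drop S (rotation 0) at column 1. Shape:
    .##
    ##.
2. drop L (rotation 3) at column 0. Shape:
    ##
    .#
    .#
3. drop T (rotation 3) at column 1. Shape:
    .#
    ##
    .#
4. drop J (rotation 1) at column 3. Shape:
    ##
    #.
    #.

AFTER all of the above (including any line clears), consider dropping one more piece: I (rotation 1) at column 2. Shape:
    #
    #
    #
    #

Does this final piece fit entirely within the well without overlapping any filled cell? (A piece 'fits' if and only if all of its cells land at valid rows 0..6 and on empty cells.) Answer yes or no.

Answer: no

Derivation:
Drop 1: S rot0 at col 1 lands with bottom-row=0; cleared 0 line(s) (total 0); column heights now [0 1 2 2 0], max=2
Drop 2: L rot3 at col 0 lands with bottom-row=1; cleared 0 line(s) (total 0); column heights now [4 4 2 2 0], max=4
Drop 3: T rot3 at col 1 lands with bottom-row=3; cleared 0 line(s) (total 0); column heights now [4 5 6 2 0], max=6
Drop 4: J rot1 at col 3 lands with bottom-row=2; cleared 0 line(s) (total 0); column heights now [4 5 6 5 5], max=6
Test piece I rot1 at col 2 (width 1): heights before test = [4 5 6 5 5]; fits = False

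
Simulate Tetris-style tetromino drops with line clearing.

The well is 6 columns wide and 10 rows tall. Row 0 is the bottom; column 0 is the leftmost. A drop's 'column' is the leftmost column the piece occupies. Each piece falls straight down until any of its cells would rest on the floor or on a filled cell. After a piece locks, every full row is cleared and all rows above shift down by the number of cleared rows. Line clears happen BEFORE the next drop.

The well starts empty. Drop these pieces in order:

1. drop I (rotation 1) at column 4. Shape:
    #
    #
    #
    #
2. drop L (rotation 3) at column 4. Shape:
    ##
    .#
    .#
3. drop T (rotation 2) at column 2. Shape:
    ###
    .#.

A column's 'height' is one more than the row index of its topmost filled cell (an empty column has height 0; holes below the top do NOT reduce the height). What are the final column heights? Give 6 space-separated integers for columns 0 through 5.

Drop 1: I rot1 at col 4 lands with bottom-row=0; cleared 0 line(s) (total 0); column heights now [0 0 0 0 4 0], max=4
Drop 2: L rot3 at col 4 lands with bottom-row=2; cleared 0 line(s) (total 0); column heights now [0 0 0 0 5 5], max=5
Drop 3: T rot2 at col 2 lands with bottom-row=4; cleared 0 line(s) (total 0); column heights now [0 0 6 6 6 5], max=6

Answer: 0 0 6 6 6 5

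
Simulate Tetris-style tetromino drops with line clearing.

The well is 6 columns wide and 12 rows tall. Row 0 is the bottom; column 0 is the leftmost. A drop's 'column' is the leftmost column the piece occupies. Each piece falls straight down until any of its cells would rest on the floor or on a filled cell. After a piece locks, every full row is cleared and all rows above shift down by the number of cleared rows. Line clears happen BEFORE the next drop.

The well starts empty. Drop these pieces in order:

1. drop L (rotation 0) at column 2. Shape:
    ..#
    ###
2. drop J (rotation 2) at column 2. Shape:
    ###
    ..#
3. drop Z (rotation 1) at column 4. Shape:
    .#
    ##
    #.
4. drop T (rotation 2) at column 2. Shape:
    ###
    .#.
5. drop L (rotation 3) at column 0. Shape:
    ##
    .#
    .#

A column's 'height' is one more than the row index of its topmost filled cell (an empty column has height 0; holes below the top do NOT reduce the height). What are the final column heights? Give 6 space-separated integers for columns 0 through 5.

Answer: 3 3 7 7 7 7

Derivation:
Drop 1: L rot0 at col 2 lands with bottom-row=0; cleared 0 line(s) (total 0); column heights now [0 0 1 1 2 0], max=2
Drop 2: J rot2 at col 2 lands with bottom-row=2; cleared 0 line(s) (total 0); column heights now [0 0 4 4 4 0], max=4
Drop 3: Z rot1 at col 4 lands with bottom-row=4; cleared 0 line(s) (total 0); column heights now [0 0 4 4 6 7], max=7
Drop 4: T rot2 at col 2 lands with bottom-row=5; cleared 0 line(s) (total 0); column heights now [0 0 7 7 7 7], max=7
Drop 5: L rot3 at col 0 lands with bottom-row=0; cleared 0 line(s) (total 0); column heights now [3 3 7 7 7 7], max=7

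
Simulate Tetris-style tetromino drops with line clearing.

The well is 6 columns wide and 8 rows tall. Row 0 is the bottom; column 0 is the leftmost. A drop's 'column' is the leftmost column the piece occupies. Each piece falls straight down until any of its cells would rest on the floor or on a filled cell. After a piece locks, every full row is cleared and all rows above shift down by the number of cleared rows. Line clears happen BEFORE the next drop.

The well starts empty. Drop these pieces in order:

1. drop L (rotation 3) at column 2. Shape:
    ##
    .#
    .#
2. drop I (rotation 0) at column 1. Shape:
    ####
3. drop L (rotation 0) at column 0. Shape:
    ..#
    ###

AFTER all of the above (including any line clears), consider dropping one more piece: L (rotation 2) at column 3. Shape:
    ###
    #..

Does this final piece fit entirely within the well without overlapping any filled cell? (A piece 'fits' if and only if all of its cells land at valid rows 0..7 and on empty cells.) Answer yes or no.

Answer: yes

Derivation:
Drop 1: L rot3 at col 2 lands with bottom-row=0; cleared 0 line(s) (total 0); column heights now [0 0 3 3 0 0], max=3
Drop 2: I rot0 at col 1 lands with bottom-row=3; cleared 0 line(s) (total 0); column heights now [0 4 4 4 4 0], max=4
Drop 3: L rot0 at col 0 lands with bottom-row=4; cleared 0 line(s) (total 0); column heights now [5 5 6 4 4 0], max=6
Test piece L rot2 at col 3 (width 3): heights before test = [5 5 6 4 4 0]; fits = True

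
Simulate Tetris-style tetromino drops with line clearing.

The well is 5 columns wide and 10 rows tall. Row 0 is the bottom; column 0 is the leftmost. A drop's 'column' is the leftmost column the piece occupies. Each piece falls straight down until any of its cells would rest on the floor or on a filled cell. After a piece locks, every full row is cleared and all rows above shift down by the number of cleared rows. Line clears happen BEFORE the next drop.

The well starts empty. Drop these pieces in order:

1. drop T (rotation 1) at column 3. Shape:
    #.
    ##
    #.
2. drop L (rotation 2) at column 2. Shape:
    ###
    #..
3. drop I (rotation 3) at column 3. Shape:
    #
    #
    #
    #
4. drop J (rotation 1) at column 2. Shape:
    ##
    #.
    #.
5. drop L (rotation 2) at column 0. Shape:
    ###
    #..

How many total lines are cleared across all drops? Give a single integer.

Drop 1: T rot1 at col 3 lands with bottom-row=0; cleared 0 line(s) (total 0); column heights now [0 0 0 3 2], max=3
Drop 2: L rot2 at col 2 lands with bottom-row=2; cleared 0 line(s) (total 0); column heights now [0 0 4 4 4], max=4
Drop 3: I rot3 at col 3 lands with bottom-row=4; cleared 0 line(s) (total 0); column heights now [0 0 4 8 4], max=8
Drop 4: J rot1 at col 2 lands with bottom-row=6; cleared 0 line(s) (total 0); column heights now [0 0 9 9 4], max=9
Drop 5: L rot2 at col 0 lands with bottom-row=8; cleared 0 line(s) (total 0); column heights now [10 10 10 9 4], max=10

Answer: 0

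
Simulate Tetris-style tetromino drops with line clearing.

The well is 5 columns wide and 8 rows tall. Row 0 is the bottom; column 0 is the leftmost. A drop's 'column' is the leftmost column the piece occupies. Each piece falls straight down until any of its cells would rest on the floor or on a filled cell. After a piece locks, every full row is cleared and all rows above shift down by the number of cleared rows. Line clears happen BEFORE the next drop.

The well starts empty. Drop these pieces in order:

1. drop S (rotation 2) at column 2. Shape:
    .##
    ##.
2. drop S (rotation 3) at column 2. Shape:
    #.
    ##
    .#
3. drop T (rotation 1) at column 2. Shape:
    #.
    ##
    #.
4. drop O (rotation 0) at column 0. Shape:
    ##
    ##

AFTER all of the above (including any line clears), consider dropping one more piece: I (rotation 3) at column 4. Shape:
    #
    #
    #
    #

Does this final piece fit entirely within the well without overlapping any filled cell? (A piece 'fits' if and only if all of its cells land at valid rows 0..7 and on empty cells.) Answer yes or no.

Drop 1: S rot2 at col 2 lands with bottom-row=0; cleared 0 line(s) (total 0); column heights now [0 0 1 2 2], max=2
Drop 2: S rot3 at col 2 lands with bottom-row=2; cleared 0 line(s) (total 0); column heights now [0 0 5 4 2], max=5
Drop 3: T rot1 at col 2 lands with bottom-row=5; cleared 0 line(s) (total 0); column heights now [0 0 8 7 2], max=8
Drop 4: O rot0 at col 0 lands with bottom-row=0; cleared 0 line(s) (total 0); column heights now [2 2 8 7 2], max=8
Test piece I rot3 at col 4 (width 1): heights before test = [2 2 8 7 2]; fits = True

Answer: yes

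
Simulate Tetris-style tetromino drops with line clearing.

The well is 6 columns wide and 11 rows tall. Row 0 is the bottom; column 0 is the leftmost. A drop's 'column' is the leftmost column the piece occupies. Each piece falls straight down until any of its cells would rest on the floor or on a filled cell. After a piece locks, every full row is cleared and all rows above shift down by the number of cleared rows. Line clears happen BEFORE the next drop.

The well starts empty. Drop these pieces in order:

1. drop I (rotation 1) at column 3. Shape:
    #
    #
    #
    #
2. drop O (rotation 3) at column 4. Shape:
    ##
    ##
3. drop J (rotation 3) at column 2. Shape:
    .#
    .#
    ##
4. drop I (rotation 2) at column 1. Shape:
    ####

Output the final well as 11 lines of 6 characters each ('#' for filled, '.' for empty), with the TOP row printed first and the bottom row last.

Answer: ......
......
......
.####.
...#..
...#..
..##..
...#..
...#..
...###
...###

Derivation:
Drop 1: I rot1 at col 3 lands with bottom-row=0; cleared 0 line(s) (total 0); column heights now [0 0 0 4 0 0], max=4
Drop 2: O rot3 at col 4 lands with bottom-row=0; cleared 0 line(s) (total 0); column heights now [0 0 0 4 2 2], max=4
Drop 3: J rot3 at col 2 lands with bottom-row=4; cleared 0 line(s) (total 0); column heights now [0 0 5 7 2 2], max=7
Drop 4: I rot2 at col 1 lands with bottom-row=7; cleared 0 line(s) (total 0); column heights now [0 8 8 8 8 2], max=8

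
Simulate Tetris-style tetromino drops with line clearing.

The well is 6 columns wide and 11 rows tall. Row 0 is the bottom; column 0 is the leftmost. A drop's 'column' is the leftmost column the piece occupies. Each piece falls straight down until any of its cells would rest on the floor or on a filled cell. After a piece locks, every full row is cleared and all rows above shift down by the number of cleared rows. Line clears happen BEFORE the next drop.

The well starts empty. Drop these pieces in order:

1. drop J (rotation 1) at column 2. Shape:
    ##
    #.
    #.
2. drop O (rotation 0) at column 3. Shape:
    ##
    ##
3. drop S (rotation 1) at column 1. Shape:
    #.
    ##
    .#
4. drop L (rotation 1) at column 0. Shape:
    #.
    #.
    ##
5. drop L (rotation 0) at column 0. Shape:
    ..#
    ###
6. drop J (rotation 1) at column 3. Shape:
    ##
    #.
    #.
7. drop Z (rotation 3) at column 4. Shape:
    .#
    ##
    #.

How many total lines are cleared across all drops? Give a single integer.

Answer: 0

Derivation:
Drop 1: J rot1 at col 2 lands with bottom-row=0; cleared 0 line(s) (total 0); column heights now [0 0 3 3 0 0], max=3
Drop 2: O rot0 at col 3 lands with bottom-row=3; cleared 0 line(s) (total 0); column heights now [0 0 3 5 5 0], max=5
Drop 3: S rot1 at col 1 lands with bottom-row=3; cleared 0 line(s) (total 0); column heights now [0 6 5 5 5 0], max=6
Drop 4: L rot1 at col 0 lands with bottom-row=6; cleared 0 line(s) (total 0); column heights now [9 7 5 5 5 0], max=9
Drop 5: L rot0 at col 0 lands with bottom-row=9; cleared 0 line(s) (total 0); column heights now [10 10 11 5 5 0], max=11
Drop 6: J rot1 at col 3 lands with bottom-row=5; cleared 0 line(s) (total 0); column heights now [10 10 11 8 8 0], max=11
Drop 7: Z rot3 at col 4 lands with bottom-row=8; cleared 0 line(s) (total 0); column heights now [10 10 11 8 10 11], max=11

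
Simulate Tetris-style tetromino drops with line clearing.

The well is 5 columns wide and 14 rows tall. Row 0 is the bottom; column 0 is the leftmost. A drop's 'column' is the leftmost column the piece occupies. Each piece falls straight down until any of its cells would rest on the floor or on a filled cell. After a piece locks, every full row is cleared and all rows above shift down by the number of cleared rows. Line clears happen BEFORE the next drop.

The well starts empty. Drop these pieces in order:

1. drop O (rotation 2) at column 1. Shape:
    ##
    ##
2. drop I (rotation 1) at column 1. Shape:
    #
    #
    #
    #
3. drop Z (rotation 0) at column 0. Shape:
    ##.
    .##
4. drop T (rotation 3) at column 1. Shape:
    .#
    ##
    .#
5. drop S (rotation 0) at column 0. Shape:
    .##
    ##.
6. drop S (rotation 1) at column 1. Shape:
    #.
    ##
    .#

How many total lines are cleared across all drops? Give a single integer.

Drop 1: O rot2 at col 1 lands with bottom-row=0; cleared 0 line(s) (total 0); column heights now [0 2 2 0 0], max=2
Drop 2: I rot1 at col 1 lands with bottom-row=2; cleared 0 line(s) (total 0); column heights now [0 6 2 0 0], max=6
Drop 3: Z rot0 at col 0 lands with bottom-row=6; cleared 0 line(s) (total 0); column heights now [8 8 7 0 0], max=8
Drop 4: T rot3 at col 1 lands with bottom-row=7; cleared 0 line(s) (total 0); column heights now [8 9 10 0 0], max=10
Drop 5: S rot0 at col 0 lands with bottom-row=9; cleared 0 line(s) (total 0); column heights now [10 11 11 0 0], max=11
Drop 6: S rot1 at col 1 lands with bottom-row=11; cleared 0 line(s) (total 0); column heights now [10 14 13 0 0], max=14

Answer: 0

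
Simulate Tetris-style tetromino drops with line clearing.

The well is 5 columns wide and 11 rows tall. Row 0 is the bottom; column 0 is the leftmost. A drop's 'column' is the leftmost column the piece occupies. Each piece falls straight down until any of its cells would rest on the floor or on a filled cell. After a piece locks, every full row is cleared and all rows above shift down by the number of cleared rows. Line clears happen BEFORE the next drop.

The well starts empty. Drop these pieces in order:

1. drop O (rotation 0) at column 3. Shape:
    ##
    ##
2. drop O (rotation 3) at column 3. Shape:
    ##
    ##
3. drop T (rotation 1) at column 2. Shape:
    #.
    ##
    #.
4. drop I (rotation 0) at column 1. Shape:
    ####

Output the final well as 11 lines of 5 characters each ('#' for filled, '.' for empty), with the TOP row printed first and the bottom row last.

Answer: .....
.....
.....
.....
.####
..#..
..##.
..###
...##
...##
...##

Derivation:
Drop 1: O rot0 at col 3 lands with bottom-row=0; cleared 0 line(s) (total 0); column heights now [0 0 0 2 2], max=2
Drop 2: O rot3 at col 3 lands with bottom-row=2; cleared 0 line(s) (total 0); column heights now [0 0 0 4 4], max=4
Drop 3: T rot1 at col 2 lands with bottom-row=3; cleared 0 line(s) (total 0); column heights now [0 0 6 5 4], max=6
Drop 4: I rot0 at col 1 lands with bottom-row=6; cleared 0 line(s) (total 0); column heights now [0 7 7 7 7], max=7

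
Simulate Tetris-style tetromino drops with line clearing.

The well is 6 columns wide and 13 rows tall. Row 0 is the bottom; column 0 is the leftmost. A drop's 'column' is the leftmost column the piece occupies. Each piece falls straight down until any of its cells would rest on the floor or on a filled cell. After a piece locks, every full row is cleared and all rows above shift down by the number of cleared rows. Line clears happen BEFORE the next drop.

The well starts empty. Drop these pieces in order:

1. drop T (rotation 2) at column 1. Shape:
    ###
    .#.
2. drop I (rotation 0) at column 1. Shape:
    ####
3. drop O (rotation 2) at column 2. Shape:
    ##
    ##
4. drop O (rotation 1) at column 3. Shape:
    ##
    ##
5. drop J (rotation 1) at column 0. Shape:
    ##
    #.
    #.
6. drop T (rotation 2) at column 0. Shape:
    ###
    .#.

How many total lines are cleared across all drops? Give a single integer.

Answer: 0

Derivation:
Drop 1: T rot2 at col 1 lands with bottom-row=0; cleared 0 line(s) (total 0); column heights now [0 2 2 2 0 0], max=2
Drop 2: I rot0 at col 1 lands with bottom-row=2; cleared 0 line(s) (total 0); column heights now [0 3 3 3 3 0], max=3
Drop 3: O rot2 at col 2 lands with bottom-row=3; cleared 0 line(s) (total 0); column heights now [0 3 5 5 3 0], max=5
Drop 4: O rot1 at col 3 lands with bottom-row=5; cleared 0 line(s) (total 0); column heights now [0 3 5 7 7 0], max=7
Drop 5: J rot1 at col 0 lands with bottom-row=1; cleared 0 line(s) (total 0); column heights now [4 4 5 7 7 0], max=7
Drop 6: T rot2 at col 0 lands with bottom-row=4; cleared 0 line(s) (total 0); column heights now [6 6 6 7 7 0], max=7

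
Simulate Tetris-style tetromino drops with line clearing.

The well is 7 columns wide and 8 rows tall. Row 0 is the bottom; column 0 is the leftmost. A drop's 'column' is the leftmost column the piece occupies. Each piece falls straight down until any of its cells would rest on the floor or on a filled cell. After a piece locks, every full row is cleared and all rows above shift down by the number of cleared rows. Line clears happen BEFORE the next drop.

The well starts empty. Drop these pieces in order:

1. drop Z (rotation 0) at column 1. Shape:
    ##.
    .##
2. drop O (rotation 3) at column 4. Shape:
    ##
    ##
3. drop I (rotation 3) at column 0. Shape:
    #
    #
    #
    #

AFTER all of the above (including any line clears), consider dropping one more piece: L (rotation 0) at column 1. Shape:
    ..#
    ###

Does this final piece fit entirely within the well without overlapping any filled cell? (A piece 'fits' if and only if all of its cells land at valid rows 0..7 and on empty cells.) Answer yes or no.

Drop 1: Z rot0 at col 1 lands with bottom-row=0; cleared 0 line(s) (total 0); column heights now [0 2 2 1 0 0 0], max=2
Drop 2: O rot3 at col 4 lands with bottom-row=0; cleared 0 line(s) (total 0); column heights now [0 2 2 1 2 2 0], max=2
Drop 3: I rot3 at col 0 lands with bottom-row=0; cleared 0 line(s) (total 0); column heights now [4 2 2 1 2 2 0], max=4
Test piece L rot0 at col 1 (width 3): heights before test = [4 2 2 1 2 2 0]; fits = True

Answer: yes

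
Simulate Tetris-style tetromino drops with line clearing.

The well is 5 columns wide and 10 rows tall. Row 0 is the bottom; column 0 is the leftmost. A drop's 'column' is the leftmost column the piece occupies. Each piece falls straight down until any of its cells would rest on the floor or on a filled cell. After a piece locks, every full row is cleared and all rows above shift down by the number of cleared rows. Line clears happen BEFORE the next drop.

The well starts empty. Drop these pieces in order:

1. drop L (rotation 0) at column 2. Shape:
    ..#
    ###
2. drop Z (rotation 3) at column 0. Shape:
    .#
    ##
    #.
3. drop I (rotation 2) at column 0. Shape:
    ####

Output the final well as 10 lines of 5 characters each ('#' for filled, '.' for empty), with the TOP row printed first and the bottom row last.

Answer: .....
.....
.....
.....
.....
.....
####.
.#...
##..#
#.###

Derivation:
Drop 1: L rot0 at col 2 lands with bottom-row=0; cleared 0 line(s) (total 0); column heights now [0 0 1 1 2], max=2
Drop 2: Z rot3 at col 0 lands with bottom-row=0; cleared 0 line(s) (total 0); column heights now [2 3 1 1 2], max=3
Drop 3: I rot2 at col 0 lands with bottom-row=3; cleared 0 line(s) (total 0); column heights now [4 4 4 4 2], max=4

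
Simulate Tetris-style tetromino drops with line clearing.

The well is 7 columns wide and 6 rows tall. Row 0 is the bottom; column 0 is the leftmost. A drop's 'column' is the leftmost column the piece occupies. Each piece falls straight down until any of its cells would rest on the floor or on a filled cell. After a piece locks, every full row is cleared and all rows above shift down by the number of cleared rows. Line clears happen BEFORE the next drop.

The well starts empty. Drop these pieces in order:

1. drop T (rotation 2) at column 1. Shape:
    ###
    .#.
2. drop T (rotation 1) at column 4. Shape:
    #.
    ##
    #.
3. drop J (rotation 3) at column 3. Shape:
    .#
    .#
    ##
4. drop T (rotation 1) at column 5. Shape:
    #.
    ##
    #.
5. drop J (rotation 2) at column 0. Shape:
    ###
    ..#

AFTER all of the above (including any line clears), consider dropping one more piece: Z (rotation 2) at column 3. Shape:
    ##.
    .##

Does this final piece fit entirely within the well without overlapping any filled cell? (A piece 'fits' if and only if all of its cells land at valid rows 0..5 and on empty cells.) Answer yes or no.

Drop 1: T rot2 at col 1 lands with bottom-row=0; cleared 0 line(s) (total 0); column heights now [0 2 2 2 0 0 0], max=2
Drop 2: T rot1 at col 4 lands with bottom-row=0; cleared 0 line(s) (total 0); column heights now [0 2 2 2 3 2 0], max=3
Drop 3: J rot3 at col 3 lands with bottom-row=3; cleared 0 line(s) (total 0); column heights now [0 2 2 4 6 2 0], max=6
Drop 4: T rot1 at col 5 lands with bottom-row=2; cleared 0 line(s) (total 0); column heights now [0 2 2 4 6 5 4], max=6
Drop 5: J rot2 at col 0 lands with bottom-row=2; cleared 1 line(s) (total 1); column heights now [0 2 3 2 5 4 0], max=5
Test piece Z rot2 at col 3 (width 3): heights before test = [0 2 3 2 5 4 0]; fits = False

Answer: no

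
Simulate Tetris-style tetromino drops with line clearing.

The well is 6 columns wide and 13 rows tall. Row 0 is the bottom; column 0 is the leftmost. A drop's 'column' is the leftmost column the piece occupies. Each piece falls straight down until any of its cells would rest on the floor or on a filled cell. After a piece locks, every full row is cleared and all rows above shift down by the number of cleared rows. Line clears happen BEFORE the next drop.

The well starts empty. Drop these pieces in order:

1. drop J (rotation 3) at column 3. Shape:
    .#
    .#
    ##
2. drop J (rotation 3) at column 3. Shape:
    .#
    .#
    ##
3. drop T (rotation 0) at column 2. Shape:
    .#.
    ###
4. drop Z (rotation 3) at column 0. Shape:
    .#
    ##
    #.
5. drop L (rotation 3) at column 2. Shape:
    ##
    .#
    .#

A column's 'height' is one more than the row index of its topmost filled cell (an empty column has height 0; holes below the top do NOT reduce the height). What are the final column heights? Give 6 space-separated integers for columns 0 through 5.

Answer: 2 3 11 11 7 0

Derivation:
Drop 1: J rot3 at col 3 lands with bottom-row=0; cleared 0 line(s) (total 0); column heights now [0 0 0 1 3 0], max=3
Drop 2: J rot3 at col 3 lands with bottom-row=3; cleared 0 line(s) (total 0); column heights now [0 0 0 4 6 0], max=6
Drop 3: T rot0 at col 2 lands with bottom-row=6; cleared 0 line(s) (total 0); column heights now [0 0 7 8 7 0], max=8
Drop 4: Z rot3 at col 0 lands with bottom-row=0; cleared 0 line(s) (total 0); column heights now [2 3 7 8 7 0], max=8
Drop 5: L rot3 at col 2 lands with bottom-row=8; cleared 0 line(s) (total 0); column heights now [2 3 11 11 7 0], max=11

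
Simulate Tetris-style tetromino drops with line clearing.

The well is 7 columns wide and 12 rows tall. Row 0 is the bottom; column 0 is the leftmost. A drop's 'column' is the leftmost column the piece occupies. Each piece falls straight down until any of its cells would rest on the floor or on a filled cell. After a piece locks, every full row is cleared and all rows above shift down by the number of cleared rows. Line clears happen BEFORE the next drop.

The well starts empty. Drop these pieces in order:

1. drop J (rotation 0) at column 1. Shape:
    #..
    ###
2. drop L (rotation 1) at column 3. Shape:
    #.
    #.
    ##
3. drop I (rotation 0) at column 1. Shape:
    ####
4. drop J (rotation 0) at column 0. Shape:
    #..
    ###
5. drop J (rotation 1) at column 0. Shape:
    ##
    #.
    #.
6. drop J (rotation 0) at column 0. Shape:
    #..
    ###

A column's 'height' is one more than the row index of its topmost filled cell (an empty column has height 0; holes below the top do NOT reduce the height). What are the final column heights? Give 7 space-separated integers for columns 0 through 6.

Drop 1: J rot0 at col 1 lands with bottom-row=0; cleared 0 line(s) (total 0); column heights now [0 2 1 1 0 0 0], max=2
Drop 2: L rot1 at col 3 lands with bottom-row=1; cleared 0 line(s) (total 0); column heights now [0 2 1 4 2 0 0], max=4
Drop 3: I rot0 at col 1 lands with bottom-row=4; cleared 0 line(s) (total 0); column heights now [0 5 5 5 5 0 0], max=5
Drop 4: J rot0 at col 0 lands with bottom-row=5; cleared 0 line(s) (total 0); column heights now [7 6 6 5 5 0 0], max=7
Drop 5: J rot1 at col 0 lands with bottom-row=7; cleared 0 line(s) (total 0); column heights now [10 10 6 5 5 0 0], max=10
Drop 6: J rot0 at col 0 lands with bottom-row=10; cleared 0 line(s) (total 0); column heights now [12 11 11 5 5 0 0], max=12

Answer: 12 11 11 5 5 0 0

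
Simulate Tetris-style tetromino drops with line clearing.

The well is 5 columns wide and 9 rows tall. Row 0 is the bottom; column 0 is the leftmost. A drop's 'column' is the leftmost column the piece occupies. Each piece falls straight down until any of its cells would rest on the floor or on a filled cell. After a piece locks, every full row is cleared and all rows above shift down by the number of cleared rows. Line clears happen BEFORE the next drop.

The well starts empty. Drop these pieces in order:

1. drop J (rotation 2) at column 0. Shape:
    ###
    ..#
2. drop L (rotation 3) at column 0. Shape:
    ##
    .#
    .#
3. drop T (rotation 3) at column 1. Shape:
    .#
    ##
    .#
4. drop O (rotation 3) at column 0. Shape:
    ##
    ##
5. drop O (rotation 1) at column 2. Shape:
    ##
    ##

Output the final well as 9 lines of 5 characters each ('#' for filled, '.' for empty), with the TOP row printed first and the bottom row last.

Answer: ..##.
####.
###..
.##..
###..
.#...
.#...
###..
..#..

Derivation:
Drop 1: J rot2 at col 0 lands with bottom-row=0; cleared 0 line(s) (total 0); column heights now [2 2 2 0 0], max=2
Drop 2: L rot3 at col 0 lands with bottom-row=2; cleared 0 line(s) (total 0); column heights now [5 5 2 0 0], max=5
Drop 3: T rot3 at col 1 lands with bottom-row=4; cleared 0 line(s) (total 0); column heights now [5 6 7 0 0], max=7
Drop 4: O rot3 at col 0 lands with bottom-row=6; cleared 0 line(s) (total 0); column heights now [8 8 7 0 0], max=8
Drop 5: O rot1 at col 2 lands with bottom-row=7; cleared 0 line(s) (total 0); column heights now [8 8 9 9 0], max=9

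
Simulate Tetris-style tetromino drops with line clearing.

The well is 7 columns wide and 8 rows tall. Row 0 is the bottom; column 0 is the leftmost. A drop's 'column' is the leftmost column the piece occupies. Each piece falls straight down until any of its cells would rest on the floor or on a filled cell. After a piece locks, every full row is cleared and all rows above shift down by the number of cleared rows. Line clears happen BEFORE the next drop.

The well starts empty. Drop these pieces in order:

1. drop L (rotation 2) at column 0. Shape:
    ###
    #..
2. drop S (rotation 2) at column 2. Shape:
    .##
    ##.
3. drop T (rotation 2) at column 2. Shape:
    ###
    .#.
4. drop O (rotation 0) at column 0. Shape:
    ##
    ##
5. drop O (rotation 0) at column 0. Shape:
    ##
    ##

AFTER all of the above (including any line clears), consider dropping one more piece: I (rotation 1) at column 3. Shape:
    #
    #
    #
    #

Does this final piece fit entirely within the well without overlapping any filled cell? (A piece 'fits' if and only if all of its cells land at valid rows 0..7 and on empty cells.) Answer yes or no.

Drop 1: L rot2 at col 0 lands with bottom-row=0; cleared 0 line(s) (total 0); column heights now [2 2 2 0 0 0 0], max=2
Drop 2: S rot2 at col 2 lands with bottom-row=2; cleared 0 line(s) (total 0); column heights now [2 2 3 4 4 0 0], max=4
Drop 3: T rot2 at col 2 lands with bottom-row=4; cleared 0 line(s) (total 0); column heights now [2 2 6 6 6 0 0], max=6
Drop 4: O rot0 at col 0 lands with bottom-row=2; cleared 0 line(s) (total 0); column heights now [4 4 6 6 6 0 0], max=6
Drop 5: O rot0 at col 0 lands with bottom-row=4; cleared 0 line(s) (total 0); column heights now [6 6 6 6 6 0 0], max=6
Test piece I rot1 at col 3 (width 1): heights before test = [6 6 6 6 6 0 0]; fits = False

Answer: no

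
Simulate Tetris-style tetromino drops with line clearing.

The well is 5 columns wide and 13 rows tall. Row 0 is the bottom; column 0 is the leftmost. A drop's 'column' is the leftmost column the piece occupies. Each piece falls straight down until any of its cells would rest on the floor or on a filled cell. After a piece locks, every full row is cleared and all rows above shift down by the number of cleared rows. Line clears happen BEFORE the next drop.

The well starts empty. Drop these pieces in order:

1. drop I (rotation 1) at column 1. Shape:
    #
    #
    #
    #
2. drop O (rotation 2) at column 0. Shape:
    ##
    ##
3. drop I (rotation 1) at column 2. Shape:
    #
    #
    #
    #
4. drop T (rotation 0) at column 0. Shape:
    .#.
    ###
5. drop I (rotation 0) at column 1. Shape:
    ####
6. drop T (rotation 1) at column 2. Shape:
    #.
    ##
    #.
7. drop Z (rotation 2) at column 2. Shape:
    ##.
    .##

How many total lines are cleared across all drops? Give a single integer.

Drop 1: I rot1 at col 1 lands with bottom-row=0; cleared 0 line(s) (total 0); column heights now [0 4 0 0 0], max=4
Drop 2: O rot2 at col 0 lands with bottom-row=4; cleared 0 line(s) (total 0); column heights now [6 6 0 0 0], max=6
Drop 3: I rot1 at col 2 lands with bottom-row=0; cleared 0 line(s) (total 0); column heights now [6 6 4 0 0], max=6
Drop 4: T rot0 at col 0 lands with bottom-row=6; cleared 0 line(s) (total 0); column heights now [7 8 7 0 0], max=8
Drop 5: I rot0 at col 1 lands with bottom-row=8; cleared 0 line(s) (total 0); column heights now [7 9 9 9 9], max=9
Drop 6: T rot1 at col 2 lands with bottom-row=9; cleared 0 line(s) (total 0); column heights now [7 9 12 11 9], max=12
Drop 7: Z rot2 at col 2 lands with bottom-row=11; cleared 0 line(s) (total 0); column heights now [7 9 13 13 12], max=13

Answer: 0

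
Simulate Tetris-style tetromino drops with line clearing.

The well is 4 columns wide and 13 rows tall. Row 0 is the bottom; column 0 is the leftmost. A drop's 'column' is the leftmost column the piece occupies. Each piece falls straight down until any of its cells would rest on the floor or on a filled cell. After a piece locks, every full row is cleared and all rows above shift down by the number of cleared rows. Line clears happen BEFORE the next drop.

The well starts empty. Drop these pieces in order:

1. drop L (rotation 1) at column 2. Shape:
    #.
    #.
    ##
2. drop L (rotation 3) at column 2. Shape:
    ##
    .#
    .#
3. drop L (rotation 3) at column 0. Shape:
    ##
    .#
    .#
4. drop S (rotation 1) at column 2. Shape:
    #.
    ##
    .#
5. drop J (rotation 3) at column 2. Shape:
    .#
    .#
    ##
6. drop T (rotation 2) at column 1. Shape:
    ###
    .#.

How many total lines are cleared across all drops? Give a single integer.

Drop 1: L rot1 at col 2 lands with bottom-row=0; cleared 0 line(s) (total 0); column heights now [0 0 3 1], max=3
Drop 2: L rot3 at col 2 lands with bottom-row=1; cleared 0 line(s) (total 0); column heights now [0 0 4 4], max=4
Drop 3: L rot3 at col 0 lands with bottom-row=0; cleared 1 line(s) (total 1); column heights now [0 2 3 3], max=3
Drop 4: S rot1 at col 2 lands with bottom-row=3; cleared 0 line(s) (total 1); column heights now [0 2 6 5], max=6
Drop 5: J rot3 at col 2 lands with bottom-row=6; cleared 0 line(s) (total 1); column heights now [0 2 7 9], max=9
Drop 6: T rot2 at col 1 lands with bottom-row=8; cleared 0 line(s) (total 1); column heights now [0 10 10 10], max=10

Answer: 1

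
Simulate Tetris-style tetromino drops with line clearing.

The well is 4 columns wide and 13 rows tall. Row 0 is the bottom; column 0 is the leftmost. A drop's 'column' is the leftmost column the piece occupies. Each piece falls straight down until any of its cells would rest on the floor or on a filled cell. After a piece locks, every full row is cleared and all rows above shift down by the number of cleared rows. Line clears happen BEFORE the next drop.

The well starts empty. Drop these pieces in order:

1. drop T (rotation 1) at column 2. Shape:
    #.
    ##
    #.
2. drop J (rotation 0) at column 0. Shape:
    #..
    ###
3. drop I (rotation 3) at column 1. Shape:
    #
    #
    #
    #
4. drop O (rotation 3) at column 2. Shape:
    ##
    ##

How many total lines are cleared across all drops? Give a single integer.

Drop 1: T rot1 at col 2 lands with bottom-row=0; cleared 0 line(s) (total 0); column heights now [0 0 3 2], max=3
Drop 2: J rot0 at col 0 lands with bottom-row=3; cleared 0 line(s) (total 0); column heights now [5 4 4 2], max=5
Drop 3: I rot3 at col 1 lands with bottom-row=4; cleared 0 line(s) (total 0); column heights now [5 8 4 2], max=8
Drop 4: O rot3 at col 2 lands with bottom-row=4; cleared 1 line(s) (total 1); column heights now [4 7 5 5], max=7

Answer: 1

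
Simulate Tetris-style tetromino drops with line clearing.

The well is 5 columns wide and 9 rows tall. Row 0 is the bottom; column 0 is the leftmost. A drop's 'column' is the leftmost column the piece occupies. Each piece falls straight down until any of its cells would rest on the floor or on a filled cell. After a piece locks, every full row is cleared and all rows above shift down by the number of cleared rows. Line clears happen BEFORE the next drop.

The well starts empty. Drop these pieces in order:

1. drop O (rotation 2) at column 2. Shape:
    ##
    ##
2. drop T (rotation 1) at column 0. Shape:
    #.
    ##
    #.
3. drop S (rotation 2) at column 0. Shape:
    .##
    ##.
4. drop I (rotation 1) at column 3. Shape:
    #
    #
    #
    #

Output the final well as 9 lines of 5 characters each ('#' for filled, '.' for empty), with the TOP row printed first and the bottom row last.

Answer: .....
.....
.....
...#.
.###.
##.#.
#..#.
####.
#.##.

Derivation:
Drop 1: O rot2 at col 2 lands with bottom-row=0; cleared 0 line(s) (total 0); column heights now [0 0 2 2 0], max=2
Drop 2: T rot1 at col 0 lands with bottom-row=0; cleared 0 line(s) (total 0); column heights now [3 2 2 2 0], max=3
Drop 3: S rot2 at col 0 lands with bottom-row=3; cleared 0 line(s) (total 0); column heights now [4 5 5 2 0], max=5
Drop 4: I rot1 at col 3 lands with bottom-row=2; cleared 0 line(s) (total 0); column heights now [4 5 5 6 0], max=6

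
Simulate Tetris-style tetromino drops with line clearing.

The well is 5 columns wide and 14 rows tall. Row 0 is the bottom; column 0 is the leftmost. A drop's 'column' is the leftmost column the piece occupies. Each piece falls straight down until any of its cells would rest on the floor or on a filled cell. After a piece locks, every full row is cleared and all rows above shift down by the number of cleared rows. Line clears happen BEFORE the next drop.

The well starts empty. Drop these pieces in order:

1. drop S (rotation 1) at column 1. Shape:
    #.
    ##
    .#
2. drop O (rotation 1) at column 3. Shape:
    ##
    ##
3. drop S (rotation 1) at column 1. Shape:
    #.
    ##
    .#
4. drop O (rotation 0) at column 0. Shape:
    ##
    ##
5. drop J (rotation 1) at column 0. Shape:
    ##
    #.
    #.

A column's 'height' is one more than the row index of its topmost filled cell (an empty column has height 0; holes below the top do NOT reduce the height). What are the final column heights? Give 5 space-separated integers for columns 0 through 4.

Answer: 10 10 4 2 2

Derivation:
Drop 1: S rot1 at col 1 lands with bottom-row=0; cleared 0 line(s) (total 0); column heights now [0 3 2 0 0], max=3
Drop 2: O rot1 at col 3 lands with bottom-row=0; cleared 0 line(s) (total 0); column heights now [0 3 2 2 2], max=3
Drop 3: S rot1 at col 1 lands with bottom-row=2; cleared 0 line(s) (total 0); column heights now [0 5 4 2 2], max=5
Drop 4: O rot0 at col 0 lands with bottom-row=5; cleared 0 line(s) (total 0); column heights now [7 7 4 2 2], max=7
Drop 5: J rot1 at col 0 lands with bottom-row=7; cleared 0 line(s) (total 0); column heights now [10 10 4 2 2], max=10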